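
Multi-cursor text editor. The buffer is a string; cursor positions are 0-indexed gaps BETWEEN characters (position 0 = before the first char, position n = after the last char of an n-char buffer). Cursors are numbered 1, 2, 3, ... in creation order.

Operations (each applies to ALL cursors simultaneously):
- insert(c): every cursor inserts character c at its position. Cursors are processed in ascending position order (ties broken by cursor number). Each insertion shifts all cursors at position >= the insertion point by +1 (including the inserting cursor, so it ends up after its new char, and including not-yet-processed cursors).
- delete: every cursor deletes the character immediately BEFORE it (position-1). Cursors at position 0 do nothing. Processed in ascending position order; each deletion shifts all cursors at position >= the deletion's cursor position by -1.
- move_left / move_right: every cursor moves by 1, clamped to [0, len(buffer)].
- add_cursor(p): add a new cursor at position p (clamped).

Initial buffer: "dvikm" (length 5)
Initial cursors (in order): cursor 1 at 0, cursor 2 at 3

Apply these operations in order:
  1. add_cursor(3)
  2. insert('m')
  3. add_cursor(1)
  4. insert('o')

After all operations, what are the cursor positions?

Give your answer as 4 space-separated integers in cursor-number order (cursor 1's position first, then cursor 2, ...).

Answer: 3 10 10 3

Derivation:
After op 1 (add_cursor(3)): buffer="dvikm" (len 5), cursors c1@0 c2@3 c3@3, authorship .....
After op 2 (insert('m')): buffer="mdvimmkm" (len 8), cursors c1@1 c2@6 c3@6, authorship 1...23..
After op 3 (add_cursor(1)): buffer="mdvimmkm" (len 8), cursors c1@1 c4@1 c2@6 c3@6, authorship 1...23..
After op 4 (insert('o')): buffer="moodvimmookm" (len 12), cursors c1@3 c4@3 c2@10 c3@10, authorship 114...2323..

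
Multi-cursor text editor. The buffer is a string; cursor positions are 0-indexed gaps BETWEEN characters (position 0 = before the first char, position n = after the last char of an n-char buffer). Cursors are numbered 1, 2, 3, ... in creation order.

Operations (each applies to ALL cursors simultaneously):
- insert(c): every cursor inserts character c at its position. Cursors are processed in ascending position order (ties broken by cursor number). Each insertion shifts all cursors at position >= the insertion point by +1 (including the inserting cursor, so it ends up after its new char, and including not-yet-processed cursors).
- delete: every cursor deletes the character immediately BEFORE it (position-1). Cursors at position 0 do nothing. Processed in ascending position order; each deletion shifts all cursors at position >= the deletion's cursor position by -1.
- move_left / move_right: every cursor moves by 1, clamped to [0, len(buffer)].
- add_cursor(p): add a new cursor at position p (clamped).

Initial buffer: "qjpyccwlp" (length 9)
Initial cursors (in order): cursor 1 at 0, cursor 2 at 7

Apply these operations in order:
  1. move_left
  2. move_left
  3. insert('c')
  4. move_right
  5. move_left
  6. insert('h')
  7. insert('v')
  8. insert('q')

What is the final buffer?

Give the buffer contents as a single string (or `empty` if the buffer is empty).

After op 1 (move_left): buffer="qjpyccwlp" (len 9), cursors c1@0 c2@6, authorship .........
After op 2 (move_left): buffer="qjpyccwlp" (len 9), cursors c1@0 c2@5, authorship .........
After op 3 (insert('c')): buffer="cqjpycccwlp" (len 11), cursors c1@1 c2@7, authorship 1.....2....
After op 4 (move_right): buffer="cqjpycccwlp" (len 11), cursors c1@2 c2@8, authorship 1.....2....
After op 5 (move_left): buffer="cqjpycccwlp" (len 11), cursors c1@1 c2@7, authorship 1.....2....
After op 6 (insert('h')): buffer="chqjpycchcwlp" (len 13), cursors c1@2 c2@9, authorship 11.....22....
After op 7 (insert('v')): buffer="chvqjpycchvcwlp" (len 15), cursors c1@3 c2@11, authorship 111.....222....
After op 8 (insert('q')): buffer="chvqqjpycchvqcwlp" (len 17), cursors c1@4 c2@13, authorship 1111.....2222....

Answer: chvqqjpycchvqcwlp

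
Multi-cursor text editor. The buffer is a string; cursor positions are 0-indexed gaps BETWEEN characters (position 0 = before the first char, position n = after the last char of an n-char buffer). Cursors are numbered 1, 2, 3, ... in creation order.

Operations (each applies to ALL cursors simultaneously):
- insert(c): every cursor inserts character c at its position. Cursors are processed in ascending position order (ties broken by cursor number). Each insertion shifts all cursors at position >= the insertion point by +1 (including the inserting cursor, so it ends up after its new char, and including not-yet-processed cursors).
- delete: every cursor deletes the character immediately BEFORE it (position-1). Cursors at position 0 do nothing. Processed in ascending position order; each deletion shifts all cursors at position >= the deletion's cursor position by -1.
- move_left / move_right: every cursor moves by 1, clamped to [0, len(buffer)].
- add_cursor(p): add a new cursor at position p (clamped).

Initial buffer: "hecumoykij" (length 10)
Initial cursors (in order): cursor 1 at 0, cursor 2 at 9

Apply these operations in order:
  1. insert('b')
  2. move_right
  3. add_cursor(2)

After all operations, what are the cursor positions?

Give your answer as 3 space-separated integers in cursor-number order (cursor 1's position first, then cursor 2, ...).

Answer: 2 12 2

Derivation:
After op 1 (insert('b')): buffer="bhecumoykibj" (len 12), cursors c1@1 c2@11, authorship 1.........2.
After op 2 (move_right): buffer="bhecumoykibj" (len 12), cursors c1@2 c2@12, authorship 1.........2.
After op 3 (add_cursor(2)): buffer="bhecumoykibj" (len 12), cursors c1@2 c3@2 c2@12, authorship 1.........2.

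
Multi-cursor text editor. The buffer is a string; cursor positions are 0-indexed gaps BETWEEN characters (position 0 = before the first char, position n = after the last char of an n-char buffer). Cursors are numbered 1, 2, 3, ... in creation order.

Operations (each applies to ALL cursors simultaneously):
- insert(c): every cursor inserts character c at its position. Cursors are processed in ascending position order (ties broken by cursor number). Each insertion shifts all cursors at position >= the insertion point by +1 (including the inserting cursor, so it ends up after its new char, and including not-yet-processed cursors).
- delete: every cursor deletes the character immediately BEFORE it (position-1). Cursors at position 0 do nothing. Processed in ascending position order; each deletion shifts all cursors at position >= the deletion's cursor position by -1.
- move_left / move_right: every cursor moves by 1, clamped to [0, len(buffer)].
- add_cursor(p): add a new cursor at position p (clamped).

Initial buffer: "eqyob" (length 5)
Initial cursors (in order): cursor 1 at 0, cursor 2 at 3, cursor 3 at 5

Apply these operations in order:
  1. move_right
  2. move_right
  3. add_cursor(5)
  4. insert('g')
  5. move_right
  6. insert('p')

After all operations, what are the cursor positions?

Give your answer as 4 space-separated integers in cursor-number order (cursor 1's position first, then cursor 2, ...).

After op 1 (move_right): buffer="eqyob" (len 5), cursors c1@1 c2@4 c3@5, authorship .....
After op 2 (move_right): buffer="eqyob" (len 5), cursors c1@2 c2@5 c3@5, authorship .....
After op 3 (add_cursor(5)): buffer="eqyob" (len 5), cursors c1@2 c2@5 c3@5 c4@5, authorship .....
After op 4 (insert('g')): buffer="eqgyobggg" (len 9), cursors c1@3 c2@9 c3@9 c4@9, authorship ..1...234
After op 5 (move_right): buffer="eqgyobggg" (len 9), cursors c1@4 c2@9 c3@9 c4@9, authorship ..1...234
After op 6 (insert('p')): buffer="eqgypobgggppp" (len 13), cursors c1@5 c2@13 c3@13 c4@13, authorship ..1.1..234234

Answer: 5 13 13 13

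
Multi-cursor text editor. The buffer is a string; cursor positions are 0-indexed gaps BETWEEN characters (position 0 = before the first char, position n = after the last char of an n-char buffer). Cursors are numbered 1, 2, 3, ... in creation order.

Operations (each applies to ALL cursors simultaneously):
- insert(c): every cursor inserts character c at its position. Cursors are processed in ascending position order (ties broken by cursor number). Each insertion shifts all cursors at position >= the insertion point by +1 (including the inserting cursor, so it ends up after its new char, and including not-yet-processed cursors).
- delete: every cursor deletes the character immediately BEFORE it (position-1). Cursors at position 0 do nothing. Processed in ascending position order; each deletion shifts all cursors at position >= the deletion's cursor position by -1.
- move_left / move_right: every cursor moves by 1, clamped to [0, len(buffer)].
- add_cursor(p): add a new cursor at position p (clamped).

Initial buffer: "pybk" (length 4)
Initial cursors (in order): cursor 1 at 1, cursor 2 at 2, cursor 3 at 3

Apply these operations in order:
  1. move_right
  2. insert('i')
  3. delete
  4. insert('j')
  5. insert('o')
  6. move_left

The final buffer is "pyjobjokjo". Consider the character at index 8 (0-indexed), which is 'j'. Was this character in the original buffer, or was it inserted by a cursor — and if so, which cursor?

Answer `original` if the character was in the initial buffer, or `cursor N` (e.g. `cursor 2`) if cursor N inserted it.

After op 1 (move_right): buffer="pybk" (len 4), cursors c1@2 c2@3 c3@4, authorship ....
After op 2 (insert('i')): buffer="pyibiki" (len 7), cursors c1@3 c2@5 c3@7, authorship ..1.2.3
After op 3 (delete): buffer="pybk" (len 4), cursors c1@2 c2@3 c3@4, authorship ....
After op 4 (insert('j')): buffer="pyjbjkj" (len 7), cursors c1@3 c2@5 c3@7, authorship ..1.2.3
After op 5 (insert('o')): buffer="pyjobjokjo" (len 10), cursors c1@4 c2@7 c3@10, authorship ..11.22.33
After op 6 (move_left): buffer="pyjobjokjo" (len 10), cursors c1@3 c2@6 c3@9, authorship ..11.22.33
Authorship (.=original, N=cursor N): . . 1 1 . 2 2 . 3 3
Index 8: author = 3

Answer: cursor 3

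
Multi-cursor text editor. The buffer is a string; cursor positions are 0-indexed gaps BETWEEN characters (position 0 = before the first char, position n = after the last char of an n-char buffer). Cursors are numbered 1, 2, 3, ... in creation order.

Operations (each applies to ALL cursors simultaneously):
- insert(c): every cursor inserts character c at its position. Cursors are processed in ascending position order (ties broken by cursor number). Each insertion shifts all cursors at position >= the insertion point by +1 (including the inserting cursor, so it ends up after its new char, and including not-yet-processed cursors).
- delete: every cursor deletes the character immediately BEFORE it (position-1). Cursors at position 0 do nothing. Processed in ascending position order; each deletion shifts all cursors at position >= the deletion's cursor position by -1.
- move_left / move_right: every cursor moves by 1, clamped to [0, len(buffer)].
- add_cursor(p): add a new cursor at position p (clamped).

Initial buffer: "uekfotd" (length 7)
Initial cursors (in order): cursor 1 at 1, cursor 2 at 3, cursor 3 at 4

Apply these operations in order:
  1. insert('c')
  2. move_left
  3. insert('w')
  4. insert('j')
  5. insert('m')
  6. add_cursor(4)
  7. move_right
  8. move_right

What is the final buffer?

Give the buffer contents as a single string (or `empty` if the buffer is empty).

Answer: uwjmcekwjmcfwjmcotd

Derivation:
After op 1 (insert('c')): buffer="ucekcfcotd" (len 10), cursors c1@2 c2@5 c3@7, authorship .1..2.3...
After op 2 (move_left): buffer="ucekcfcotd" (len 10), cursors c1@1 c2@4 c3@6, authorship .1..2.3...
After op 3 (insert('w')): buffer="uwcekwcfwcotd" (len 13), cursors c1@2 c2@6 c3@9, authorship .11..22.33...
After op 4 (insert('j')): buffer="uwjcekwjcfwjcotd" (len 16), cursors c1@3 c2@8 c3@12, authorship .111..222.333...
After op 5 (insert('m')): buffer="uwjmcekwjmcfwjmcotd" (len 19), cursors c1@4 c2@10 c3@15, authorship .1111..2222.3333...
After op 6 (add_cursor(4)): buffer="uwjmcekwjmcfwjmcotd" (len 19), cursors c1@4 c4@4 c2@10 c3@15, authorship .1111..2222.3333...
After op 7 (move_right): buffer="uwjmcekwjmcfwjmcotd" (len 19), cursors c1@5 c4@5 c2@11 c3@16, authorship .1111..2222.3333...
After op 8 (move_right): buffer="uwjmcekwjmcfwjmcotd" (len 19), cursors c1@6 c4@6 c2@12 c3@17, authorship .1111..2222.3333...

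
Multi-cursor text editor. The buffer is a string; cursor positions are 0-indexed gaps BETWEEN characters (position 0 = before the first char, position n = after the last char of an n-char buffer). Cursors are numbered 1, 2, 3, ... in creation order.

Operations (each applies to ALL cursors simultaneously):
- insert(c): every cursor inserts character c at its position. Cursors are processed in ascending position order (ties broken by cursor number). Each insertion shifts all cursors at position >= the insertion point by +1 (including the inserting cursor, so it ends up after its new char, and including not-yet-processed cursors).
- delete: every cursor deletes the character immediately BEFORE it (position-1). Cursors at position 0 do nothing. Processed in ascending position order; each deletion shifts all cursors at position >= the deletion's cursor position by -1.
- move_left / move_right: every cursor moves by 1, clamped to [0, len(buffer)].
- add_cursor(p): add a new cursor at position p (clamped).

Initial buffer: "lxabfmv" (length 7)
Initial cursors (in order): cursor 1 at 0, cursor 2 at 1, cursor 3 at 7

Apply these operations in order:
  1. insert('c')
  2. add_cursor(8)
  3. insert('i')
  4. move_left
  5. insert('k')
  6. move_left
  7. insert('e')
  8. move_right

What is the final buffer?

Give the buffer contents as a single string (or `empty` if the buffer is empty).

After op 1 (insert('c')): buffer="clcxabfmvc" (len 10), cursors c1@1 c2@3 c3@10, authorship 1.2......3
After op 2 (add_cursor(8)): buffer="clcxabfmvc" (len 10), cursors c1@1 c2@3 c4@8 c3@10, authorship 1.2......3
After op 3 (insert('i')): buffer="cilcixabfmivci" (len 14), cursors c1@2 c2@5 c4@11 c3@14, authorship 11.22.....4.33
After op 4 (move_left): buffer="cilcixabfmivci" (len 14), cursors c1@1 c2@4 c4@10 c3@13, authorship 11.22.....4.33
After op 5 (insert('k')): buffer="ckilckixabfmkivcki" (len 18), cursors c1@2 c2@6 c4@13 c3@17, authorship 111.222.....44.333
After op 6 (move_left): buffer="ckilckixabfmkivcki" (len 18), cursors c1@1 c2@5 c4@12 c3@16, authorship 111.222.....44.333
After op 7 (insert('e')): buffer="cekilcekixabfmekivceki" (len 22), cursors c1@2 c2@7 c4@15 c3@20, authorship 1111.2222.....444.3333
After op 8 (move_right): buffer="cekilcekixabfmekivceki" (len 22), cursors c1@3 c2@8 c4@16 c3@21, authorship 1111.2222.....444.3333

Answer: cekilcekixabfmekivceki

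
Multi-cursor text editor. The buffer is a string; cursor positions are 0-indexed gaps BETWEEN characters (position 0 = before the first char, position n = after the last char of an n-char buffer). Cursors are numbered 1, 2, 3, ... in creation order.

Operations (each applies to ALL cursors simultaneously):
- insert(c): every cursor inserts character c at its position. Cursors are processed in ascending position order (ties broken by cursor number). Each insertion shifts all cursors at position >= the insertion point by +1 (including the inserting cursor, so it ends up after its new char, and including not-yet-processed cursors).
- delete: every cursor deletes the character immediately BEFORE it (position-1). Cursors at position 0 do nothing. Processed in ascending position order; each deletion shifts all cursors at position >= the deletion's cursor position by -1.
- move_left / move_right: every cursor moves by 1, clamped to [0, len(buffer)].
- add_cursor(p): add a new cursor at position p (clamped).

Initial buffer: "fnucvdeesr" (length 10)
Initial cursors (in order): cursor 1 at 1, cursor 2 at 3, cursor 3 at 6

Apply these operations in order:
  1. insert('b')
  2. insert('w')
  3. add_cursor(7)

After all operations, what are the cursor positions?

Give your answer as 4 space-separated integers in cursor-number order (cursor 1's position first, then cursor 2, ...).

After op 1 (insert('b')): buffer="fbnubcvdbeesr" (len 13), cursors c1@2 c2@5 c3@9, authorship .1..2...3....
After op 2 (insert('w')): buffer="fbwnubwcvdbweesr" (len 16), cursors c1@3 c2@7 c3@12, authorship .11..22...33....
After op 3 (add_cursor(7)): buffer="fbwnubwcvdbweesr" (len 16), cursors c1@3 c2@7 c4@7 c3@12, authorship .11..22...33....

Answer: 3 7 12 7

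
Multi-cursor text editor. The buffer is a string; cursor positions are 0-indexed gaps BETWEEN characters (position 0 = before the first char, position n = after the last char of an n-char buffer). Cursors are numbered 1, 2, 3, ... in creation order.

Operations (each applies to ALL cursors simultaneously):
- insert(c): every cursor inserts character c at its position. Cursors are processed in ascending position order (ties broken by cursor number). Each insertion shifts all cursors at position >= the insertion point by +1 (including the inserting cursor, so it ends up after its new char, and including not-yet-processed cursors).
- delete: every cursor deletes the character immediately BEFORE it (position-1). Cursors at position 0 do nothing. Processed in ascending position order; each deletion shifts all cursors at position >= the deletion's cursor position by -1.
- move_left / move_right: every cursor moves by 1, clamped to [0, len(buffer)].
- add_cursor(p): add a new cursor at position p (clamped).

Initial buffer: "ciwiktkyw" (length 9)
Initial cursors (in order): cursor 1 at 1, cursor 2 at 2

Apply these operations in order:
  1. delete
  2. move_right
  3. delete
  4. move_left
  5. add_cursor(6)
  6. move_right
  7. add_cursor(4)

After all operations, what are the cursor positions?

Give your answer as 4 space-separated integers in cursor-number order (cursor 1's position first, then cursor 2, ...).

Answer: 1 1 6 4

Derivation:
After op 1 (delete): buffer="wiktkyw" (len 7), cursors c1@0 c2@0, authorship .......
After op 2 (move_right): buffer="wiktkyw" (len 7), cursors c1@1 c2@1, authorship .......
After op 3 (delete): buffer="iktkyw" (len 6), cursors c1@0 c2@0, authorship ......
After op 4 (move_left): buffer="iktkyw" (len 6), cursors c1@0 c2@0, authorship ......
After op 5 (add_cursor(6)): buffer="iktkyw" (len 6), cursors c1@0 c2@0 c3@6, authorship ......
After op 6 (move_right): buffer="iktkyw" (len 6), cursors c1@1 c2@1 c3@6, authorship ......
After op 7 (add_cursor(4)): buffer="iktkyw" (len 6), cursors c1@1 c2@1 c4@4 c3@6, authorship ......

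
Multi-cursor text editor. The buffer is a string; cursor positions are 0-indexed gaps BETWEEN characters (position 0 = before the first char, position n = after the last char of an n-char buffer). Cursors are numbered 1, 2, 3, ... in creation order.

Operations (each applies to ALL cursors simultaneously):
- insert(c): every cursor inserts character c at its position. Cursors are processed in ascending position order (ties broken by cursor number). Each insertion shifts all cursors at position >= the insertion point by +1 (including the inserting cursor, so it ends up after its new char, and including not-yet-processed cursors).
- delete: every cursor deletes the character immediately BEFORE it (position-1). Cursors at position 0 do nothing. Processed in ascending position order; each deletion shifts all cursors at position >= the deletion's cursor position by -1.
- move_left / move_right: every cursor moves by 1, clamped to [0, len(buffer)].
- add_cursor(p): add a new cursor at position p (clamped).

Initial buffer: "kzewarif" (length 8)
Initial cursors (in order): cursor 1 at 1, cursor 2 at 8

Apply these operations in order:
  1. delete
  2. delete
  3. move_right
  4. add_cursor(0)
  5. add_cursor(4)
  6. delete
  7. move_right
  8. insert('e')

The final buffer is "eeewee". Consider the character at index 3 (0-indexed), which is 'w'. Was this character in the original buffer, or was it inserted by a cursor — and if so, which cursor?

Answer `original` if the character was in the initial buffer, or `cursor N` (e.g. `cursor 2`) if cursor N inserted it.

Answer: original

Derivation:
After op 1 (delete): buffer="zewari" (len 6), cursors c1@0 c2@6, authorship ......
After op 2 (delete): buffer="zewar" (len 5), cursors c1@0 c2@5, authorship .....
After op 3 (move_right): buffer="zewar" (len 5), cursors c1@1 c2@5, authorship .....
After op 4 (add_cursor(0)): buffer="zewar" (len 5), cursors c3@0 c1@1 c2@5, authorship .....
After op 5 (add_cursor(4)): buffer="zewar" (len 5), cursors c3@0 c1@1 c4@4 c2@5, authorship .....
After op 6 (delete): buffer="ew" (len 2), cursors c1@0 c3@0 c2@2 c4@2, authorship ..
After op 7 (move_right): buffer="ew" (len 2), cursors c1@1 c3@1 c2@2 c4@2, authorship ..
After op 8 (insert('e')): buffer="eeewee" (len 6), cursors c1@3 c3@3 c2@6 c4@6, authorship .13.24
Authorship (.=original, N=cursor N): . 1 3 . 2 4
Index 3: author = original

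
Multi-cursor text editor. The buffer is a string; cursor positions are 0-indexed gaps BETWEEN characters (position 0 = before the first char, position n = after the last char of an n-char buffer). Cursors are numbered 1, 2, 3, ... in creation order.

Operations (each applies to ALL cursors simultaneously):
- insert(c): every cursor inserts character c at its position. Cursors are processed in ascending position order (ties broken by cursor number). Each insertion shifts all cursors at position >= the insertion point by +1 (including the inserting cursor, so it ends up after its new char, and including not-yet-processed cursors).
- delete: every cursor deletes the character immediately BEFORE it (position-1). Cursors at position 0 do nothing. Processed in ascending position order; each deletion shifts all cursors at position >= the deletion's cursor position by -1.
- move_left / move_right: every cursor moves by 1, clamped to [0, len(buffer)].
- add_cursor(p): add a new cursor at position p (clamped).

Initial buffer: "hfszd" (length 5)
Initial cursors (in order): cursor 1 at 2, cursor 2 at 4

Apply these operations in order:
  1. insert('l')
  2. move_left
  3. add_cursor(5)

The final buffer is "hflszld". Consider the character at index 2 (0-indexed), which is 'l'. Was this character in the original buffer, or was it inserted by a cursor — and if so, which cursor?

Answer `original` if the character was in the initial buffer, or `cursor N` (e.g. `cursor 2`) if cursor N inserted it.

After op 1 (insert('l')): buffer="hflszld" (len 7), cursors c1@3 c2@6, authorship ..1..2.
After op 2 (move_left): buffer="hflszld" (len 7), cursors c1@2 c2@5, authorship ..1..2.
After op 3 (add_cursor(5)): buffer="hflszld" (len 7), cursors c1@2 c2@5 c3@5, authorship ..1..2.
Authorship (.=original, N=cursor N): . . 1 . . 2 .
Index 2: author = 1

Answer: cursor 1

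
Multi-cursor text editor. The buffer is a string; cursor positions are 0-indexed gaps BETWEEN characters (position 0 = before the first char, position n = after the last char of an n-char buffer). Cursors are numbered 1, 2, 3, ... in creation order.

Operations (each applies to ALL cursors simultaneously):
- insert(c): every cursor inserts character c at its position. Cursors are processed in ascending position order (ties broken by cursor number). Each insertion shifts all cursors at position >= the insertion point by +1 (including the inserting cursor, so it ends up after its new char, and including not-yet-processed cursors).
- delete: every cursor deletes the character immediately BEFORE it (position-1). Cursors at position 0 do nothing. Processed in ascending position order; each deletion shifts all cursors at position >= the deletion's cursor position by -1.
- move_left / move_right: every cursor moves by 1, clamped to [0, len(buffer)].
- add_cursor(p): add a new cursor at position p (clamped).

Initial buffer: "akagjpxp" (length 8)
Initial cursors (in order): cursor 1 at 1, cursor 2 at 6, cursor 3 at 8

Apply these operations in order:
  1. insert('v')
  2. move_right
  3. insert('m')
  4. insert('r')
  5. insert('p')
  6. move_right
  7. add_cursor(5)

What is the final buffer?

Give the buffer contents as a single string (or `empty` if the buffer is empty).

Answer: avkmrpagjpvxmrppvmrp

Derivation:
After op 1 (insert('v')): buffer="avkagjpvxpv" (len 11), cursors c1@2 c2@8 c3@11, authorship .1.....2..3
After op 2 (move_right): buffer="avkagjpvxpv" (len 11), cursors c1@3 c2@9 c3@11, authorship .1.....2..3
After op 3 (insert('m')): buffer="avkmagjpvxmpvm" (len 14), cursors c1@4 c2@11 c3@14, authorship .1.1....2.2.33
After op 4 (insert('r')): buffer="avkmragjpvxmrpvmr" (len 17), cursors c1@5 c2@13 c3@17, authorship .1.11....2.22.333
After op 5 (insert('p')): buffer="avkmrpagjpvxmrppvmrp" (len 20), cursors c1@6 c2@15 c3@20, authorship .1.111....2.222.3333
After op 6 (move_right): buffer="avkmrpagjpvxmrppvmrp" (len 20), cursors c1@7 c2@16 c3@20, authorship .1.111....2.222.3333
After op 7 (add_cursor(5)): buffer="avkmrpagjpvxmrppvmrp" (len 20), cursors c4@5 c1@7 c2@16 c3@20, authorship .1.111....2.222.3333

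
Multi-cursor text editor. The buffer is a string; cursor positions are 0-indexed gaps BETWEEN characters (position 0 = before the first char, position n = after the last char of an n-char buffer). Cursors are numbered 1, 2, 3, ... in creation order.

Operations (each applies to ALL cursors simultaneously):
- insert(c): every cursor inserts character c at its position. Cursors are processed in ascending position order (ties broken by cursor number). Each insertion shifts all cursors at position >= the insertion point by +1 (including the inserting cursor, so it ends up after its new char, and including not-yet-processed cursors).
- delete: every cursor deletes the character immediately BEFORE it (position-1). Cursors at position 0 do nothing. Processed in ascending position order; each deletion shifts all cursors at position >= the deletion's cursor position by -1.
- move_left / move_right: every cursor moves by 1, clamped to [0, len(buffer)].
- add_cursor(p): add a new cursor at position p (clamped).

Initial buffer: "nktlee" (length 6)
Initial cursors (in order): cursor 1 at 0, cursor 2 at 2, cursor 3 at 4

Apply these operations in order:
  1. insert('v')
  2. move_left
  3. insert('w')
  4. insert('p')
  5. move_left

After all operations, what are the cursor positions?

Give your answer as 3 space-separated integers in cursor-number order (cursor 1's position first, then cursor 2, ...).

Answer: 1 6 11

Derivation:
After op 1 (insert('v')): buffer="vnkvtlvee" (len 9), cursors c1@1 c2@4 c3@7, authorship 1..2..3..
After op 2 (move_left): buffer="vnkvtlvee" (len 9), cursors c1@0 c2@3 c3@6, authorship 1..2..3..
After op 3 (insert('w')): buffer="wvnkwvtlwvee" (len 12), cursors c1@1 c2@5 c3@9, authorship 11..22..33..
After op 4 (insert('p')): buffer="wpvnkwpvtlwpvee" (len 15), cursors c1@2 c2@7 c3@12, authorship 111..222..333..
After op 5 (move_left): buffer="wpvnkwpvtlwpvee" (len 15), cursors c1@1 c2@6 c3@11, authorship 111..222..333..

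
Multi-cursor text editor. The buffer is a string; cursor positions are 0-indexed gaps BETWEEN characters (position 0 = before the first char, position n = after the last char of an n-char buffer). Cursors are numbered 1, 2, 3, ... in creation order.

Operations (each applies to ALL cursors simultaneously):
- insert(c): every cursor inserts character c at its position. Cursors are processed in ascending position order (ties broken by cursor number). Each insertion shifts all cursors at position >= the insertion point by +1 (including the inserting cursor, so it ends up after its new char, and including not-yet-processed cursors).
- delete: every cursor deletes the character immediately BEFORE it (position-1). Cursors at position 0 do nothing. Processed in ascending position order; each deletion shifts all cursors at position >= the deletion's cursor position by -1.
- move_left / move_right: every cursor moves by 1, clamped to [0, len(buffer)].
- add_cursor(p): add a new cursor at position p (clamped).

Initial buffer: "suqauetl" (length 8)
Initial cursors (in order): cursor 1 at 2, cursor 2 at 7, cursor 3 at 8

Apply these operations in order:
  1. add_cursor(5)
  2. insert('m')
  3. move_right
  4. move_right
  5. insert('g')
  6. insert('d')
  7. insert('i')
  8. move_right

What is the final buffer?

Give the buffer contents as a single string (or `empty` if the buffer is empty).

After op 1 (add_cursor(5)): buffer="suqauetl" (len 8), cursors c1@2 c4@5 c2@7 c3@8, authorship ........
After op 2 (insert('m')): buffer="sumqaumetmlm" (len 12), cursors c1@3 c4@7 c2@10 c3@12, authorship ..1...4..2.3
After op 3 (move_right): buffer="sumqaumetmlm" (len 12), cursors c1@4 c4@8 c2@11 c3@12, authorship ..1...4..2.3
After op 4 (move_right): buffer="sumqaumetmlm" (len 12), cursors c1@5 c4@9 c2@12 c3@12, authorship ..1...4..2.3
After op 5 (insert('g')): buffer="sumqagumetgmlmgg" (len 16), cursors c1@6 c4@11 c2@16 c3@16, authorship ..1..1.4..42.323
After op 6 (insert('d')): buffer="sumqagdumetgdmlmggdd" (len 20), cursors c1@7 c4@13 c2@20 c3@20, authorship ..1..11.4..442.32323
After op 7 (insert('i')): buffer="sumqagdiumetgdimlmggddii" (len 24), cursors c1@8 c4@15 c2@24 c3@24, authorship ..1..111.4..4442.3232323
After op 8 (move_right): buffer="sumqagdiumetgdimlmggddii" (len 24), cursors c1@9 c4@16 c2@24 c3@24, authorship ..1..111.4..4442.3232323

Answer: sumqagdiumetgdimlmggddii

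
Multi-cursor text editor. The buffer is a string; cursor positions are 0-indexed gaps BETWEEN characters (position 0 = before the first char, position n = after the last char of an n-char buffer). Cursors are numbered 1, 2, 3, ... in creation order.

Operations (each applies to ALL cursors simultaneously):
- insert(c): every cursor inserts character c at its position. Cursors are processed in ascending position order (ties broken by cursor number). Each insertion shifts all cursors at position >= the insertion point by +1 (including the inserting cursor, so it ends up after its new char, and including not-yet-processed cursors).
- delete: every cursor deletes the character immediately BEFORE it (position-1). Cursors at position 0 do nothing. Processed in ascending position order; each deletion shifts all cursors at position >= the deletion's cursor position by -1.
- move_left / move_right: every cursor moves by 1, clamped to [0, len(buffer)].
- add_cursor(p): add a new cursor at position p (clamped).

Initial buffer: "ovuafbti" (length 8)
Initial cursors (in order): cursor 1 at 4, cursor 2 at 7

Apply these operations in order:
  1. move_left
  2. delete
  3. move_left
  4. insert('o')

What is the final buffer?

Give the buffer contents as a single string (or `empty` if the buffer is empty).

After op 1 (move_left): buffer="ovuafbti" (len 8), cursors c1@3 c2@6, authorship ........
After op 2 (delete): buffer="ovafti" (len 6), cursors c1@2 c2@4, authorship ......
After op 3 (move_left): buffer="ovafti" (len 6), cursors c1@1 c2@3, authorship ......
After op 4 (insert('o')): buffer="oovaofti" (len 8), cursors c1@2 c2@5, authorship .1..2...

Answer: oovaofti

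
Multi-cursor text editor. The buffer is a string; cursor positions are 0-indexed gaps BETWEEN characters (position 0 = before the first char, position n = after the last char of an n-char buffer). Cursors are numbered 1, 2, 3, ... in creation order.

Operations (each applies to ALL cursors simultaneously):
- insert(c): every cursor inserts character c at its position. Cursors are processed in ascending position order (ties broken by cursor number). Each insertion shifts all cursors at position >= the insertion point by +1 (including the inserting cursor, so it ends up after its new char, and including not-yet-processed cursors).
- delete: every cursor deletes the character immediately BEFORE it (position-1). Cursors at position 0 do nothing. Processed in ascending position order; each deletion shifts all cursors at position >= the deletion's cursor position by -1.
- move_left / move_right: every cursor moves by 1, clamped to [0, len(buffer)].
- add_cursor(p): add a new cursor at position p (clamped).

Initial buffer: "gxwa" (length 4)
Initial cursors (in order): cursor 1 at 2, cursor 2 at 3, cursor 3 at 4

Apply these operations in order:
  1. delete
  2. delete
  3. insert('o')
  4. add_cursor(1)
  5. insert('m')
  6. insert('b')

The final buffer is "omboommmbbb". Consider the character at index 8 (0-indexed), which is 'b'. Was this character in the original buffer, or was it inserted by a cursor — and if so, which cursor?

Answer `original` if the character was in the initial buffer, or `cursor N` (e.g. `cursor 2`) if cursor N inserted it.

After op 1 (delete): buffer="g" (len 1), cursors c1@1 c2@1 c3@1, authorship .
After op 2 (delete): buffer="" (len 0), cursors c1@0 c2@0 c3@0, authorship 
After op 3 (insert('o')): buffer="ooo" (len 3), cursors c1@3 c2@3 c3@3, authorship 123
After op 4 (add_cursor(1)): buffer="ooo" (len 3), cursors c4@1 c1@3 c2@3 c3@3, authorship 123
After op 5 (insert('m')): buffer="omoommm" (len 7), cursors c4@2 c1@7 c2@7 c3@7, authorship 1423123
After op 6 (insert('b')): buffer="omboommmbbb" (len 11), cursors c4@3 c1@11 c2@11 c3@11, authorship 14423123123
Authorship (.=original, N=cursor N): 1 4 4 2 3 1 2 3 1 2 3
Index 8: author = 1

Answer: cursor 1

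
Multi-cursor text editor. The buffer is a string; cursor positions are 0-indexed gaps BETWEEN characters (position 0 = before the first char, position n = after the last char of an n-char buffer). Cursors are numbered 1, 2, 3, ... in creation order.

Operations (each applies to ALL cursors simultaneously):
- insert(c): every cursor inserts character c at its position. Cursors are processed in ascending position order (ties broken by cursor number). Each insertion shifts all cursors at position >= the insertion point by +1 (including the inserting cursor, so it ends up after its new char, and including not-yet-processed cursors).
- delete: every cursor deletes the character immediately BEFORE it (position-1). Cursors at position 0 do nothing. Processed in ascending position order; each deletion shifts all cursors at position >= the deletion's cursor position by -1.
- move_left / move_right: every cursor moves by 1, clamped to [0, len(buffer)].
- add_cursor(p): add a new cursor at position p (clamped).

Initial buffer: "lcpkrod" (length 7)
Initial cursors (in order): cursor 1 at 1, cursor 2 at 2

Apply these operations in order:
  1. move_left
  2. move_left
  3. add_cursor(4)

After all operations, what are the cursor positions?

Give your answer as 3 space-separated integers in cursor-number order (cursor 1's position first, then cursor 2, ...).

After op 1 (move_left): buffer="lcpkrod" (len 7), cursors c1@0 c2@1, authorship .......
After op 2 (move_left): buffer="lcpkrod" (len 7), cursors c1@0 c2@0, authorship .......
After op 3 (add_cursor(4)): buffer="lcpkrod" (len 7), cursors c1@0 c2@0 c3@4, authorship .......

Answer: 0 0 4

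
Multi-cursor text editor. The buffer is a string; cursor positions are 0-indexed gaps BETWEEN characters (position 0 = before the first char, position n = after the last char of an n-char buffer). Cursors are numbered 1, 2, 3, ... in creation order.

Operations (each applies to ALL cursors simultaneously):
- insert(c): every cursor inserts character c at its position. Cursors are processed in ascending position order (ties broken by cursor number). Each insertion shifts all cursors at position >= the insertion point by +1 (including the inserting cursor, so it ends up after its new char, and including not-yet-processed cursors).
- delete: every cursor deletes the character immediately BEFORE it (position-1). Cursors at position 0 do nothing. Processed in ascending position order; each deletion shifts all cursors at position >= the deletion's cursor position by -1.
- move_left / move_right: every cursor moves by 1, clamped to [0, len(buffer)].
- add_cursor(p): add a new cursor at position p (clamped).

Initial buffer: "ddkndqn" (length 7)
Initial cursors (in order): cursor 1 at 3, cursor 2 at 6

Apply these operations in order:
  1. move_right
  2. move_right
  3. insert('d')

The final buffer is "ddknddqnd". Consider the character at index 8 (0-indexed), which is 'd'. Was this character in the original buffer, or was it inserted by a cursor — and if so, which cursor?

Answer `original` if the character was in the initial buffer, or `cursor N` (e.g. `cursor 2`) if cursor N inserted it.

Answer: cursor 2

Derivation:
After op 1 (move_right): buffer="ddkndqn" (len 7), cursors c1@4 c2@7, authorship .......
After op 2 (move_right): buffer="ddkndqn" (len 7), cursors c1@5 c2@7, authorship .......
After op 3 (insert('d')): buffer="ddknddqnd" (len 9), cursors c1@6 c2@9, authorship .....1..2
Authorship (.=original, N=cursor N): . . . . . 1 . . 2
Index 8: author = 2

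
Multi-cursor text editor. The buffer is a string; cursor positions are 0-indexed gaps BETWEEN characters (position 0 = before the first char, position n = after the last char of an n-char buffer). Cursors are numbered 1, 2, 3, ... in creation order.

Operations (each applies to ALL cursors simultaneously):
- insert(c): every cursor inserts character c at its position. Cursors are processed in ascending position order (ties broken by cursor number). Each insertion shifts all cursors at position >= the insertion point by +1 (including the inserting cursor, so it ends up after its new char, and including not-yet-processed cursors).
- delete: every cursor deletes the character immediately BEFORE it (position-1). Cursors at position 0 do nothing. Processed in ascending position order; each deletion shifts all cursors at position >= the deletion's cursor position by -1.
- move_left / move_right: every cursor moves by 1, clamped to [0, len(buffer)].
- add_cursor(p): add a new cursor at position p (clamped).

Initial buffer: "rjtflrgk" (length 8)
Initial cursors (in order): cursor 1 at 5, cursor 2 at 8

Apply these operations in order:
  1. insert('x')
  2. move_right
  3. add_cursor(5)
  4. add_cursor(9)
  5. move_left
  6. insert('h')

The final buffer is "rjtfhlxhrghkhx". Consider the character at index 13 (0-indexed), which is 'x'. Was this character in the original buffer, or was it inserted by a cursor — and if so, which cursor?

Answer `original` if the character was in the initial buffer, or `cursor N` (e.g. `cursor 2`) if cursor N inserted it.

Answer: cursor 2

Derivation:
After op 1 (insert('x')): buffer="rjtflxrgkx" (len 10), cursors c1@6 c2@10, authorship .....1...2
After op 2 (move_right): buffer="rjtflxrgkx" (len 10), cursors c1@7 c2@10, authorship .....1...2
After op 3 (add_cursor(5)): buffer="rjtflxrgkx" (len 10), cursors c3@5 c1@7 c2@10, authorship .....1...2
After op 4 (add_cursor(9)): buffer="rjtflxrgkx" (len 10), cursors c3@5 c1@7 c4@9 c2@10, authorship .....1...2
After op 5 (move_left): buffer="rjtflxrgkx" (len 10), cursors c3@4 c1@6 c4@8 c2@9, authorship .....1...2
After op 6 (insert('h')): buffer="rjtfhlxhrghkhx" (len 14), cursors c3@5 c1@8 c4@11 c2@13, authorship ....3.11..4.22
Authorship (.=original, N=cursor N): . . . . 3 . 1 1 . . 4 . 2 2
Index 13: author = 2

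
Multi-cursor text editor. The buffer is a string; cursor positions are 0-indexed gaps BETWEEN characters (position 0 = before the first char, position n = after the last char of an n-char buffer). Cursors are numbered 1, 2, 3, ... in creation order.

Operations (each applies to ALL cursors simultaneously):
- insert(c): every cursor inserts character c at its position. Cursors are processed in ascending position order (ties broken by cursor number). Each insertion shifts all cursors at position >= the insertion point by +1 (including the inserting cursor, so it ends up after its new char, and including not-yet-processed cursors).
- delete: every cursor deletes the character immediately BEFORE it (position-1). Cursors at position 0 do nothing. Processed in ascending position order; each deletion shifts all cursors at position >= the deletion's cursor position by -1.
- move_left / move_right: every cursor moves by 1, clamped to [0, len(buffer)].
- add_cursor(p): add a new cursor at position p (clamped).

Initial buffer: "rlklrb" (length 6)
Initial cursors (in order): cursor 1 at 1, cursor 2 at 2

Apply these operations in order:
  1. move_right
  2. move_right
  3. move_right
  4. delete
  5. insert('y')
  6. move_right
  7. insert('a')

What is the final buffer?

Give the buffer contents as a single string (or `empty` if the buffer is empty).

After op 1 (move_right): buffer="rlklrb" (len 6), cursors c1@2 c2@3, authorship ......
After op 2 (move_right): buffer="rlklrb" (len 6), cursors c1@3 c2@4, authorship ......
After op 3 (move_right): buffer="rlklrb" (len 6), cursors c1@4 c2@5, authorship ......
After op 4 (delete): buffer="rlkb" (len 4), cursors c1@3 c2@3, authorship ....
After op 5 (insert('y')): buffer="rlkyyb" (len 6), cursors c1@5 c2@5, authorship ...12.
After op 6 (move_right): buffer="rlkyyb" (len 6), cursors c1@6 c2@6, authorship ...12.
After op 7 (insert('a')): buffer="rlkyybaa" (len 8), cursors c1@8 c2@8, authorship ...12.12

Answer: rlkyybaa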